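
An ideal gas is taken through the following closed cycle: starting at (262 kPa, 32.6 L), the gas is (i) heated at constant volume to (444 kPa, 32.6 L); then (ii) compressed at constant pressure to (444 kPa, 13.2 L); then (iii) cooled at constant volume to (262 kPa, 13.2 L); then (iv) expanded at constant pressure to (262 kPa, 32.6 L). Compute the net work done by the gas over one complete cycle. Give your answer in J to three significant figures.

W_net ≈ -3530 J

Constant-volume legs do no work.
W(ii) = (444)(13.2 − 32.6) = -8614 J; W(iv) = (262)(32.6 − 13.2) = 5083 J.
W_net = -8614 + 5083 = -3531 J (the counter-clockwise enclosed area).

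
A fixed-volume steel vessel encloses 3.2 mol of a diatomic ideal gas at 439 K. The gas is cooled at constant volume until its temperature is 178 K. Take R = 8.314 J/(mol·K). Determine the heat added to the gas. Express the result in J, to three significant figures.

Q ≈ -17400 J

Constant volume ⇒ W = 0, so Q = ΔU = nCᵥΔT with Cᵥ = 5R/2 = 20.79 J/(mol·K).
ΔU = (3.2)(20.79)(178 − 439) = -17360 J.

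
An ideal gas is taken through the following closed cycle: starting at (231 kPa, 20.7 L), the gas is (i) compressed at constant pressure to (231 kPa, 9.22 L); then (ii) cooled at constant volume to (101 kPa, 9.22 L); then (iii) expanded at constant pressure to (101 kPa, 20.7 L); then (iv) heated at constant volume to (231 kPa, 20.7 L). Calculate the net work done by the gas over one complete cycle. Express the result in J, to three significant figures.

Constant-volume legs do no work.
W(i) = (231)(9.22 − 20.7) = -2652 J; W(iii) = (101)(20.7 − 9.22) = 1159 J.
W_net = -2652 + 1159 = -1492 J (the counter-clockwise enclosed area).

W_net ≈ -1490 J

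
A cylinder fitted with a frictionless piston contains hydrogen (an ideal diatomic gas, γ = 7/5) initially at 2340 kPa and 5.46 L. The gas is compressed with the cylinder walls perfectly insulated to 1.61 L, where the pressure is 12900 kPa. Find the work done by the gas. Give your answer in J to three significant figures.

Adiabatic: W = (P₁V₁ − P₂V₂)/(γ − 1) with γ = 7/5.
P₁V₁ = 12776 J, P₂V₂ = 20769 J.
W = (12776 − 20769) / 0.4 = -19982 J.

W ≈ -20000 J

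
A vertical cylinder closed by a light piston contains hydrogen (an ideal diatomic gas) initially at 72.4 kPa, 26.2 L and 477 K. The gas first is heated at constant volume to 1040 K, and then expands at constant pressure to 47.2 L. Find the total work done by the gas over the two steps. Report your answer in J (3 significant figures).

Step 1 (isochoric): W = 0 (constant volume).
After step 1: P = 157.9 kPa (V unchanged).
Step 2 (isobaric): W = PΔV = (157.9 kPa)(47.2 − 26.2 L) = 3315 J.
W_total = 0 + 3315 = 3315 J.

W_total ≈ 3310 J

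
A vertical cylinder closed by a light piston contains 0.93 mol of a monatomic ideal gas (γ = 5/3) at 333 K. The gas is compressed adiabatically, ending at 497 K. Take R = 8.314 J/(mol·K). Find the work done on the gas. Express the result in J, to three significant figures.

W ≈ 1900 J

Adiabatic ⇒ Q = 0, so W_by = −ΔU = nCᵥ(T₁ − T₂).
Cᵥ = 3R/2 = 12.47 J/(mol·K).
W = (0.93)(12.47)(333 − 497) = -1902 J.
Work on gas = −W_by = 1902 J.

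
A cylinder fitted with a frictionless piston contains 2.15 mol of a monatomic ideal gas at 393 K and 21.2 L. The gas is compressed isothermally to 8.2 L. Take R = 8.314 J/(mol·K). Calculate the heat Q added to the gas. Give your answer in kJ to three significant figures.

Q ≈ -6.67 kJ

Isothermal ⇒ ΔU = 0, so Q = W = nRT ln(V₂/V₁).
Q = (2.15)(8.314)(393) ln(8.2/21.2) = 7025 × -0.9499 = -6673 J.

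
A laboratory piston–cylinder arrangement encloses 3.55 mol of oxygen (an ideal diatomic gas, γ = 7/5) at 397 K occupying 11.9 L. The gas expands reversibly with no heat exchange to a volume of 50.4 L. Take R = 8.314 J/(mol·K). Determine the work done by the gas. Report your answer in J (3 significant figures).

Adiabatic: TV^(γ−1) = const with γ = 7/5.
T₂ = T₁ (V₁/V₂)^(γ−1) = 397 × (11.9/50.4)^0.4 = 397 × 0.5614 = 222.9 K.
W_by = nCᵥ(T₁ − T₂) = (3.55)(20.79)(397 − 222.9) = 12849 J.

W ≈ 12800 J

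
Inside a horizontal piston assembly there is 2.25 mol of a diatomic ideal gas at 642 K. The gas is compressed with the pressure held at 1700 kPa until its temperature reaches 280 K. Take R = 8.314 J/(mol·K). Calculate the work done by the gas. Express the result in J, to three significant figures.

W ≈ -6770 J

Isobaric: W = P ΔV = nR ΔT.
W = (2.25)(8.314)(280 − 642) = -6772 J.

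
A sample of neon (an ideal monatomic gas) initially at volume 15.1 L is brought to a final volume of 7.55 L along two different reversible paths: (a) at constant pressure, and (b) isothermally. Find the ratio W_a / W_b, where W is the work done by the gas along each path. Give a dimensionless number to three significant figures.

W_a / W_b ≈ 0.721

Path (a) isobaric: W = P₁(V₂ − V₁) → W_a/(P₁V₁) = -0.5.
Path (b) isothermal: W = P₁V₁ ln(V₂/V₁) → W_b/(P₁V₁) = -0.6931.
W_a / W_b = -0.5 / -0.6931 = 0.7213.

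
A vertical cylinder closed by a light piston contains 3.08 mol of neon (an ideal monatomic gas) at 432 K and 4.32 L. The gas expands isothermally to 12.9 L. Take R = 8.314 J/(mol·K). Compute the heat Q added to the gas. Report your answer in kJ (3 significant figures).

Q ≈ 12.1 kJ

Isothermal ⇒ ΔU = 0, so Q = W = nRT ln(V₂/V₁).
Q = (3.08)(8.314)(432) ln(12.9/4.32) = 11062 × 1.094 = 12102 J.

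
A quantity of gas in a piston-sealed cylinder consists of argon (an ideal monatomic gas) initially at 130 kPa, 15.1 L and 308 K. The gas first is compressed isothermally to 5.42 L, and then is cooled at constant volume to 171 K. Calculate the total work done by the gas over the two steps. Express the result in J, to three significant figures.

W_total ≈ -2010 J

Step 1 (isothermal): W = P₁V₁ ln(V₂/V₁) = (1963) ln(5.42/15.1) = -2011 J.
Step 2 (isochoric): W = 0 (constant volume).
W_total = -2011 + 0 = -2011 J.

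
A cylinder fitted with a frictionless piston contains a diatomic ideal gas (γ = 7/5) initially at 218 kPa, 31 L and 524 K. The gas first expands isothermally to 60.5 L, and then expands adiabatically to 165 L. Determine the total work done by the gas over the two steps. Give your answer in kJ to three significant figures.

Step 1 (isothermal): W = P₁V₁ ln(V₂/V₁) = (6758) ln(60.5/31) = 4519 J.
After step 1: P = 111.7 kPa, V = 60.5 L, T = 524 K.
Step 2 (adiabatic): W = (P₁V₁ − P₂V₂)/(γ−1) = (6758 − 4524)/0.4 = 5585 J.
W_total = 4519 + 5585 = 10104 J.

W_total ≈ 10.1 kJ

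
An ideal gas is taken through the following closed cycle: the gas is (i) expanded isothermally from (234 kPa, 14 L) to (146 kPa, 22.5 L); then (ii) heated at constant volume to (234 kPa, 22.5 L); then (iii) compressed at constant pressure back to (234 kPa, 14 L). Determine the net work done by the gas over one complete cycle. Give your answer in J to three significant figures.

W_net ≈ -435 J

Leg (i): W = PᵢVᵢ ln(V_f/Vᵢ) = (3276) ln(22.5/14) = 1554 J.
Leg (ii): W = 0.
Leg (iii): W = PΔV = (234)(14 − 22.5) = -1989 J.
W_net = 1554 − 1989 = -434.7 J.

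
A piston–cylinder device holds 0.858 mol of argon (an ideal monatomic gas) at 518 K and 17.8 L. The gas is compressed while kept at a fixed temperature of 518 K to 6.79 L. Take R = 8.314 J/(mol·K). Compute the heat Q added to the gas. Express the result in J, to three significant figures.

Isothermal ⇒ ΔU = 0, so Q = W = nRT ln(V₂/V₁).
Q = (0.858)(8.314)(518) ln(6.79/17.8) = 3695 × -0.9637 = -3561 J.

Q ≈ -3560 J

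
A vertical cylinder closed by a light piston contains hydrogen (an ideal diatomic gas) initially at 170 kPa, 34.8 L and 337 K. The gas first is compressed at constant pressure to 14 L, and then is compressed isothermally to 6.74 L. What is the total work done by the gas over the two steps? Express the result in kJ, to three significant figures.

W_total ≈ -5.28 kJ

Step 1 (isobaric): W = PΔV = (170 kPa)(14 − 34.8 L) = -3536 J.
After step 1: P = 170 kPa, V = 14 L, T = 135.6 K.
Step 2 (isothermal): W = P₁V₁ ln(V₂/V₁) = (2380) ln(6.74/14) = -1740 J.
W_total = -3536 − 1740 = -5276 J.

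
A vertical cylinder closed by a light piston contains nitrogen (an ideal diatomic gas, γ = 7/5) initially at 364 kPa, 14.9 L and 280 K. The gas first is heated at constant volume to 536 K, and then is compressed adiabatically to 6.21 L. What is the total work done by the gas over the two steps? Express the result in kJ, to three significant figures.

Step 1 (isochoric): W = 0 (constant volume).
After step 1: P = 696.8 kPa (V unchanged).
Step 2 (adiabatic): W = (P₁V₁ − P₂V₂)/(γ−1) = (10382 − 14734)/0.4 = -10880 J.
W_total = 0 − 10880 = -10880 J.

W_total ≈ -10.9 kJ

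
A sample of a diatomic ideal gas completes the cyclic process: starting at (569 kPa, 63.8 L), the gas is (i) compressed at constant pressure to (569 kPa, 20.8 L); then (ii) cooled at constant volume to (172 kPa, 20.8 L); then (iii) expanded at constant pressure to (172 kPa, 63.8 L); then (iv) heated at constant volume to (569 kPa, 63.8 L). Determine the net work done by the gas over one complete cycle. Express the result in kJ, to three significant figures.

W_net ≈ -17.1 kJ

Constant-volume legs do no work.
W(i) = (569)(20.8 − 63.8) = -24467 J; W(iii) = (172)(63.8 − 20.8) = 7396 J.
W_net = -24467 + 7396 = -17071 J (the counter-clockwise enclosed area).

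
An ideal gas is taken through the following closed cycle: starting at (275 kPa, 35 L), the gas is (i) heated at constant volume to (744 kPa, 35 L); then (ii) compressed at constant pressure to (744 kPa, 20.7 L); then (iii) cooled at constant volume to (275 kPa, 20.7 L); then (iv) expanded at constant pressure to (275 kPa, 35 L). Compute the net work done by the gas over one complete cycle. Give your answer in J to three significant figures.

W_net ≈ -6710 J

Constant-volume legs do no work.
W(ii) = (744)(20.7 − 35) = -10639 J; W(iv) = (275)(35 − 20.7) = 3932 J.
W_net = -10639 + 3932 = -6707 J (the counter-clockwise enclosed area).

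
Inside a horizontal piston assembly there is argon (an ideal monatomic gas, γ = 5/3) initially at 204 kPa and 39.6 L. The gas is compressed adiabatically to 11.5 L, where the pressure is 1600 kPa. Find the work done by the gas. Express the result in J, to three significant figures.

W ≈ -15500 J

Adiabatic: W = (P₁V₁ − P₂V₂)/(γ − 1) with γ = 5/3.
P₁V₁ = 8078 J, P₂V₂ = 18400 J.
W = (8078 − 18400) / 0.6667 = -15482 J.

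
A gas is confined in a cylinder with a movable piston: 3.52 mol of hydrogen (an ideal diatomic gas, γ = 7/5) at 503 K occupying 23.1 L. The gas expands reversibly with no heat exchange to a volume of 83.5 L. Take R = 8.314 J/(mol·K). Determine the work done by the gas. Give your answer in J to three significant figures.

Adiabatic: TV^(γ−1) = const with γ = 7/5.
T₂ = T₁ (V₁/V₂)^(γ−1) = 503 × (23.1/83.5)^0.4 = 503 × 0.5981 = 300.8 K.
W_by = nCᵥ(T₁ − T₂) = (3.52)(20.79)(503 − 300.8) = 14791 J.

W ≈ 14800 J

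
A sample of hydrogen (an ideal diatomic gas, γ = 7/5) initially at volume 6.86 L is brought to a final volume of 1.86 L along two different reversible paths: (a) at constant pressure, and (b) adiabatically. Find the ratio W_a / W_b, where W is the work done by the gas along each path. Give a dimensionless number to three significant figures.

W_a / W_b ≈ 0.425

Path (a) isobaric: W = P₁(V₂ − V₁) → W_a/(P₁V₁) = -0.7289.
Path (b) adiabatic: W = P₁V₁(1 − (V₁/V₂)^(γ−1))/(γ−1) → W_b/(P₁V₁) = -1.714.
W_a / W_b = -0.7289 / -1.714 = 0.4253.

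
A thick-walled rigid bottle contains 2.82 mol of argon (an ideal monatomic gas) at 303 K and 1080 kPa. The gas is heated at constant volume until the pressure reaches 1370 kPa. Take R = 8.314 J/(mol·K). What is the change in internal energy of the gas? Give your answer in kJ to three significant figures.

ΔU ≈ 2.86 kJ

Constant volume ⇒ W = 0, so Q = ΔU = nCᵥΔT with Cᵥ = 3R/2 = 12.47 J/(mol·K).
At constant V, T₂/T₁ = P₂/P₁ ⇒ ΔT = T₁(P₂/P₁ − 1) = 303·(1370/1080 − 1) = 81.36 K.
ΔU = (2.82)(12.47)(81.36) = 2861 J.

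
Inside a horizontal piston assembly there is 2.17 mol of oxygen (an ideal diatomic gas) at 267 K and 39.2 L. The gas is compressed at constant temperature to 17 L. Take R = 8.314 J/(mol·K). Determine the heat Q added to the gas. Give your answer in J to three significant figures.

Q ≈ -4020 J

Isothermal ⇒ ΔU = 0, so Q = W = nRT ln(V₂/V₁).
Q = (2.17)(8.314)(267) ln(17/39.2) = 4817 × -0.8355 = -4024 J.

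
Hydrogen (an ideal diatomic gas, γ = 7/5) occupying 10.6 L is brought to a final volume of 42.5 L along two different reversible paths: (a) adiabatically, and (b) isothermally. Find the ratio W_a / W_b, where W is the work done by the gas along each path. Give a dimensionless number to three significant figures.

Path (a) adiabatic: W = P₁V₁(1 − (V₁/V₂)^(γ−1))/(γ−1) → W_a/(P₁V₁) = 1.065.
Path (b) isothermal: W = P₁V₁ ln(V₂/V₁) → W_b/(P₁V₁) = 1.389.
W_a / W_b = 1.065 / 1.389 = 0.7673.

W_a / W_b ≈ 0.767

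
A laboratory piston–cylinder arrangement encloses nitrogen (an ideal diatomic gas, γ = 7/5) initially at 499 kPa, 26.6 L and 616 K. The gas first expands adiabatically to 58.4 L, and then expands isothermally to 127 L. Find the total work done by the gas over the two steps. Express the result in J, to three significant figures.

W_total ≈ 16500 J

Step 1 (adiabatic): W = (P₁V₁ − P₂V₂)/(γ−1) = (13273 − 9691)/0.4 = 8956 J.
After step 1: P = 165.9 kPa, V = 58.4 L, T = 449.7 K.
Step 2 (isothermal): W = P₁V₁ ln(V₂/V₁) = (9691) ln(127/58.4) = 7529 J.
W_total = 8956 + 7529 = 16485 J.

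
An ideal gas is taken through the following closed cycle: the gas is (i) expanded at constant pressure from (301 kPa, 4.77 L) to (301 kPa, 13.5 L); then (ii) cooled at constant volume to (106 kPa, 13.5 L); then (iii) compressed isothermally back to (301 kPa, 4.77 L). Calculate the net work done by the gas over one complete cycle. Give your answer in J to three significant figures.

W_net ≈ 1140 J

Leg (i): W = PΔV = (301)(13.5 − 4.77) = 2628 J.
Leg (ii): W = 0.
Leg (iii): W = PᵢVᵢ ln(V_f/Vᵢ) = (1431) ln(4.77/13.5) = -1489 J.
W_net = 2628 − 1489 = 1139 J.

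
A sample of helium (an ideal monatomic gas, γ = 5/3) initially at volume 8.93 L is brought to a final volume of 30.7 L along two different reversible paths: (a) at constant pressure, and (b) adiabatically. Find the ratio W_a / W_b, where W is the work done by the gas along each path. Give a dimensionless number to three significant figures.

Path (a) isobaric: W = P₁(V₂ − V₁) → W_a/(P₁V₁) = 2.438.
Path (b) adiabatic: W = P₁V₁(1 − (V₁/V₂)^(γ−1))/(γ−1) → W_b/(P₁V₁) = 0.8415.
W_a / W_b = 2.438 / 0.8415 = 2.897.

W_a / W_b ≈ 2.90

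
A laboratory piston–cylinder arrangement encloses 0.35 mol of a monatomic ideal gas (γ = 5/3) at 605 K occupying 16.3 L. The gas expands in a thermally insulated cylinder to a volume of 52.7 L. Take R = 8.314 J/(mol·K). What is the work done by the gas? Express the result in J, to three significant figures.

W ≈ 1430 J

Adiabatic: TV^(γ−1) = const with γ = 5/3.
T₂ = T₁ (V₁/V₂)^(γ−1) = 605 × (16.3/52.7)^0.667 = 605 × 0.4574 = 276.7 K.
W_by = nCᵥ(T₁ − T₂) = (0.35)(12.47)(605 − 276.7) = 1433 J.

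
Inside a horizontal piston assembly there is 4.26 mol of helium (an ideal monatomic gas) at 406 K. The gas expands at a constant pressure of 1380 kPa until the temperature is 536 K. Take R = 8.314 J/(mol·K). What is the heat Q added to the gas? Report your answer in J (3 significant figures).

Isobaric: W = nRΔT = (4.26)(8.314)(130) = 4604 J.
ΔU = nCᵥΔT with Cᵥ = 3R/2: ΔU = (4.26)(12.47)(130) = 6906 J.
Q = ΔU + W = 6906 + 4604 = 11511 J.

Q ≈ 11500 J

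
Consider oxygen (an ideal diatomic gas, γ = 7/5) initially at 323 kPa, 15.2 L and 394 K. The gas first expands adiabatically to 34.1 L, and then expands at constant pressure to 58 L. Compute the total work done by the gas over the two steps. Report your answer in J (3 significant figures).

W_total ≈ 5880 J

Step 1 (adiabatic): W = (P₁V₁ − P₂V₂)/(γ−1) = (4910 − 3554)/0.4 = 3390 J.
After step 1: P = 104.2 kPa, V = 34.1 L, T = 285.2 K.
Step 2 (isobaric): W = PΔV = (104.2 kPa)(58 − 34.1 L) = 2491 J.
W_total = 3390 + 2491 = 5880 J.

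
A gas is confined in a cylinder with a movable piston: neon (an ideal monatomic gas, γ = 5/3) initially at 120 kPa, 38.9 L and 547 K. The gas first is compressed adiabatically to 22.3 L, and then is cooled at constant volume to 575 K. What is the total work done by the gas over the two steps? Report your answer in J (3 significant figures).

Step 1 (adiabatic): W = (P₁V₁ − P₂V₂)/(γ−1) = (4668 − 6764)/0.667 = -3145 J.
Step 2 (isochoric): W = 0 (constant volume).
W_total = -3145 + 0 = -3145 J.

W_total ≈ -3140 J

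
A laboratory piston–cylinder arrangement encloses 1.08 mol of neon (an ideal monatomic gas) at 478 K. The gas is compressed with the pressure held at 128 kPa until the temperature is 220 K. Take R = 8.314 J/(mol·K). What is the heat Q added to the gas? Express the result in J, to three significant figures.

Isobaric: W = nRΔT = (1.08)(8.314)(-258) = -2317 J.
ΔU = nCᵥΔT with Cᵥ = 3R/2: ΔU = (1.08)(12.47)(-258) = -3475 J.
Q = ΔU + W = -3475 − 2317 = -5792 J.

Q ≈ -5790 J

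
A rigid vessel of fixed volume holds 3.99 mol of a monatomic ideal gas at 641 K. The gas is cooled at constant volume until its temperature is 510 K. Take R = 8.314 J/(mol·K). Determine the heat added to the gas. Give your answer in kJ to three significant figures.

Q ≈ -6.52 kJ

Constant volume ⇒ W = 0, so Q = ΔU = nCᵥΔT with Cᵥ = 3R/2 = 12.47 J/(mol·K).
ΔU = (3.99)(12.47)(510 − 641) = -6518 J.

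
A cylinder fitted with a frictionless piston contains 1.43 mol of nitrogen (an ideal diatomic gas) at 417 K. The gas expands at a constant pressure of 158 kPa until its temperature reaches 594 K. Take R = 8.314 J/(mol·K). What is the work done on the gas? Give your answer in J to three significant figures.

Isobaric: W = P ΔV = nR ΔT.
W = (1.43)(8.314)(594 − 417) = 2104 J.
Work on gas = −W_by = -2104 J.

W ≈ -2100 J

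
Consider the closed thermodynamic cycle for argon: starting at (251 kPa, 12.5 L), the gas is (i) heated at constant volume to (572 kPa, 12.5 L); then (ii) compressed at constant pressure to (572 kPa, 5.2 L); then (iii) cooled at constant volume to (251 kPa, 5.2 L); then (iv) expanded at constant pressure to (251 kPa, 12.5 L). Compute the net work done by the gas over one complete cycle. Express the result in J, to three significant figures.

W_net ≈ -2340 J

Constant-volume legs do no work.
W(ii) = (572)(5.2 − 12.5) = -4176 J; W(iv) = (251)(12.5 − 5.2) = 1832 J.
W_net = -4176 + 1832 = -2343 J (the counter-clockwise enclosed area).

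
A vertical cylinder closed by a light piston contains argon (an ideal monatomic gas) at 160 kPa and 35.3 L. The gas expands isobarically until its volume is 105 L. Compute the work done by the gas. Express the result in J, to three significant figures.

Isobaric: W = P ΔV.
W = (160 kPa)(105 − 35.3 L) = (160)(69.7) = 11152 J.

W ≈ 11200 J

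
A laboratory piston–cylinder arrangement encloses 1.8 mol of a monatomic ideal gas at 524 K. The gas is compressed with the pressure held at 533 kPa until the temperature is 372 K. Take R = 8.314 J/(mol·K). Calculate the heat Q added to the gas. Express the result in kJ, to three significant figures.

Q ≈ -5.69 kJ

Isobaric: W = nRΔT = (1.8)(8.314)(-152) = -2275 J.
ΔU = nCᵥΔT with Cᵥ = 3R/2: ΔU = (1.8)(12.47)(-152) = -3412 J.
Q = ΔU + W = -3412 − 2275 = -5687 J.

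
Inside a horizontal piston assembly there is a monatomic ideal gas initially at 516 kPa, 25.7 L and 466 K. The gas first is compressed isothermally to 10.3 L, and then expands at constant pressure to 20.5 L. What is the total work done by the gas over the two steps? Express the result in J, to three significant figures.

Step 1 (isothermal): W = P₁V₁ ln(V₂/V₁) = (13261) ln(10.3/25.7) = -12125 J.
After step 1: P = 1287 kPa, V = 10.3 L, T = 466 K.
Step 2 (isobaric): W = PΔV = (1287 kPa)(20.5 − 10.3 L) = 13132 J.
W_total = -12125 + 13132 = 1007 J.

W_total ≈ 1010 J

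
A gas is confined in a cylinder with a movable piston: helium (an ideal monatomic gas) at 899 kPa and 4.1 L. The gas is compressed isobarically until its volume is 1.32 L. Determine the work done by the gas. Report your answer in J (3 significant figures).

W ≈ -2500 J

Isobaric: W = P ΔV.
W = (899 kPa)(1.32 − 4.1 L) = (899)(-2.78) = -2499 J.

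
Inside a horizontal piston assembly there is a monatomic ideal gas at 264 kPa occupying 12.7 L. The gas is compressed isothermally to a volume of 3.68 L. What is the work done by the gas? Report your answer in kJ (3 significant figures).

Isothermal: W = nRT ln(V₂/V₁) = P₁V₁ ln(V₂/V₁).
P₁V₁ = (264 kPa)(12.7 L) = 3353 J.
W = 3353 × ln(3.68/12.7) = 3353 × -1.239
W_by_gas = -4153 J.

W ≈ -4.15 kJ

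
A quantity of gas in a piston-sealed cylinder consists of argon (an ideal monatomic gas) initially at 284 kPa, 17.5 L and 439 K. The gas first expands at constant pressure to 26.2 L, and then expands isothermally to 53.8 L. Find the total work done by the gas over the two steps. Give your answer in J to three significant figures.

W_total ≈ 7820 J

Step 1 (isobaric): W = PΔV = (284 kPa)(26.2 − 17.5 L) = 2471 J.
After step 1: P = 284 kPa, V = 26.2 L, T = 657.2 K.
Step 2 (isothermal): W = P₁V₁ ln(V₂/V₁) = (7441) ln(53.8/26.2) = 5354 J.
W_total = 2471 + 5354 = 7825 J.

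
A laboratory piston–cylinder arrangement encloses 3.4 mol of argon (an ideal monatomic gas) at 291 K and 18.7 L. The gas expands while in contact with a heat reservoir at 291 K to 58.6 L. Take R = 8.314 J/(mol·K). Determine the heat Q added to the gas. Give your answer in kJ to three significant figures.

Isothermal ⇒ ΔU = 0, so Q = W = nRT ln(V₂/V₁).
Q = (3.4)(8.314)(291) ln(58.6/18.7) = 8226 × 1.142 = 9396 J.

Q ≈ 9.40 kJ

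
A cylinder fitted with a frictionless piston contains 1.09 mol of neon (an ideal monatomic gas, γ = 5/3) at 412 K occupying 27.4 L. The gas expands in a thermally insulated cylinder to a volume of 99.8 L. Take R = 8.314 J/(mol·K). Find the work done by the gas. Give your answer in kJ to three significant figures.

Adiabatic: TV^(γ−1) = const with γ = 5/3.
T₂ = T₁ (V₁/V₂)^(γ−1) = 412 × (27.4/99.8)^0.667 = 412 × 0.4224 = 174 K.
W_by = nCᵥ(T₁ − T₂) = (1.09)(12.47)(412 − 174) = 3235 J.

W ≈ 3.23 kJ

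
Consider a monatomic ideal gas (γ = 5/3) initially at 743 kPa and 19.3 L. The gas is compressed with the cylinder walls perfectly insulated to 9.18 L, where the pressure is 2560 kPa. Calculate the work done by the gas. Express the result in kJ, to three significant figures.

Adiabatic: W = (P₁V₁ − P₂V₂)/(γ − 1) with γ = 5/3.
P₁V₁ = 14340 J, P₂V₂ = 23501 J.
W = (14340 − 23501) / 0.6667 = -13741 J.

W ≈ -13.7 kJ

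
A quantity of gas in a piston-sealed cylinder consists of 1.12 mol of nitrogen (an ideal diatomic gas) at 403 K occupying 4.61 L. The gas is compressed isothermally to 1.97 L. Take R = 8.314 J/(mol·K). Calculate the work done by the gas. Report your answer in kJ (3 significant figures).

Isothermal: W = nRT ln(V₂/V₁).
W = (1.12)(8.314)(403) × ln(1.97/4.61)
  = 3753 × -0.8502
W_by_gas = -3190 J.

W ≈ -3.19 kJ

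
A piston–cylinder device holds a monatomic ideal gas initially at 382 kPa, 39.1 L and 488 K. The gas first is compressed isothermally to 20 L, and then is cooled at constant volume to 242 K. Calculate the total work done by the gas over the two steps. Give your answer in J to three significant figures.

W_total ≈ -10000 J

Step 1 (isothermal): W = P₁V₁ ln(V₂/V₁) = (14936) ln(20/39.1) = -10013 J.
Step 2 (isochoric): W = 0 (constant volume).
W_total = -10013 + 0 = -10013 J.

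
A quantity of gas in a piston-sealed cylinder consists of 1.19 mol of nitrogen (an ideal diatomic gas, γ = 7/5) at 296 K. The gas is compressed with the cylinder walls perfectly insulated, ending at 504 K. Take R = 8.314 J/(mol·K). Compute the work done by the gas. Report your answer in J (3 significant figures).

Adiabatic ⇒ Q = 0, so W_by = −ΔU = nCᵥ(T₁ − T₂).
Cᵥ = 5R/2 = 20.79 J/(mol·K).
W = (1.19)(20.79)(296 − 504) = -5145 J.

W ≈ -5140 J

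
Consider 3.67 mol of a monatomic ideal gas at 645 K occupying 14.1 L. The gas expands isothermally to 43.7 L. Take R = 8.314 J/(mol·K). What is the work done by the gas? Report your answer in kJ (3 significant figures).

W ≈ 22.3 kJ

Isothermal: W = nRT ln(V₂/V₁).
W = (3.67)(8.314)(645) × ln(43.7/14.1)
  = 19680 × 1.131
W_by_gas = 22262 J.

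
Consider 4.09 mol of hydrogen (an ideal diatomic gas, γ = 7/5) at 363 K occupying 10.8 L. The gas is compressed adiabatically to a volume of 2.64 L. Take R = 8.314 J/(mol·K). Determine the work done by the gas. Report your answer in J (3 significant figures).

W ≈ -23400 J

Adiabatic: TV^(γ−1) = const with γ = 7/5.
T₂ = T₁ (V₁/V₂)^(γ−1) = 363 × (10.8/2.64)^0.4 = 363 × 1.757 = 637.7 K.
W_by = nCᵥ(T₁ − T₂) = (4.09)(20.79)(363 − 637.7) = -23355 J.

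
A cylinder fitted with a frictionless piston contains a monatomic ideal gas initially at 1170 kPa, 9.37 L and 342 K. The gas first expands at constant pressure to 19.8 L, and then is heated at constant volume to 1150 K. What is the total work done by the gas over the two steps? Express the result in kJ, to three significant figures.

W_total ≈ 12.2 kJ

Step 1 (isobaric): W = PΔV = (1170 kPa)(19.8 − 9.37 L) = 12203 J.
Step 2 (isochoric): W = 0 (constant volume).
W_total = 12203 + 0 = 12203 J.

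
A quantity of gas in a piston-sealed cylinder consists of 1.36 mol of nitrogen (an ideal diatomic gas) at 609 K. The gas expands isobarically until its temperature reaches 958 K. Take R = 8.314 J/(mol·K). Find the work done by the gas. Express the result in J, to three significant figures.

W ≈ 3950 J

Isobaric: W = P ΔV = nR ΔT.
W = (1.36)(8.314)(958 − 609) = 3946 J.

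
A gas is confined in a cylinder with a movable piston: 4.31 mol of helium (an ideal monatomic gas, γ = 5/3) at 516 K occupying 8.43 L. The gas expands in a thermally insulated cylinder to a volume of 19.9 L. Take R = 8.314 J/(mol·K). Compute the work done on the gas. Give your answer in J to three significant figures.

W ≈ -12100 J

Adiabatic: TV^(γ−1) = const with γ = 5/3.
T₂ = T₁ (V₁/V₂)^(γ−1) = 516 × (8.43/19.9)^0.667 = 516 × 0.564 = 291 K.
W_by = nCᵥ(T₁ − T₂) = (4.31)(12.47)(516 − 291) = 12091 J.
Work on gas = −W_by = -12091 J.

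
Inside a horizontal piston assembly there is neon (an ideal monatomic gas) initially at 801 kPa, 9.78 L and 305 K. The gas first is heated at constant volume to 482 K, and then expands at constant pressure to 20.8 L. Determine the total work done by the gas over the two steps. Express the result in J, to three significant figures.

Step 1 (isochoric): W = 0 (constant volume).
After step 1: P = 1266 kPa (V unchanged).
Step 2 (isobaric): W = PΔV = (1266 kPa)(20.8 − 9.78 L) = 13950 J.
W_total = 0 + 13950 = 13950 J.

W_total ≈ 13900 J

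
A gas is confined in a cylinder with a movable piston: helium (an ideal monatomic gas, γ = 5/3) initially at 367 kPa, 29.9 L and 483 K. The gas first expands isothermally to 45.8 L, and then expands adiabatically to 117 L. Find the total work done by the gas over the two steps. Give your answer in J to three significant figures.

Step 1 (isothermal): W = P₁V₁ ln(V₂/V₁) = (10973) ln(45.8/29.9) = 4679 J.
After step 1: P = 239.6 kPa, V = 45.8 L, T = 483 K.
Step 2 (adiabatic): W = (P₁V₁ − P₂V₂)/(γ−1) = (10973 − 5872)/0.667 = 7652 J.
W_total = 4679 + 7652 = 12331 J.

W_total ≈ 12300 J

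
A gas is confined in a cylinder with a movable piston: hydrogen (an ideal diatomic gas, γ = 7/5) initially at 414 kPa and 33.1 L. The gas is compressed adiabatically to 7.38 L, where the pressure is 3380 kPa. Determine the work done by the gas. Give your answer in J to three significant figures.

W ≈ -28100 J

Adiabatic: W = (P₁V₁ − P₂V₂)/(γ − 1) with γ = 7/5.
P₁V₁ = 13703 J, P₂V₂ = 24944 J.
W = (13703 − 24944) / 0.4 = -28103 J.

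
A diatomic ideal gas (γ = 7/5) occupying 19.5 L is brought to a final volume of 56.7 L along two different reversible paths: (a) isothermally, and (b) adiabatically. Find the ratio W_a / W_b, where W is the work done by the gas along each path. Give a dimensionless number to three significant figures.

W_a / W_b ≈ 1.23

Path (a) isothermal: W = P₁V₁ ln(V₂/V₁) → W_a/(P₁V₁) = 1.067.
Path (b) adiabatic: W = P₁V₁(1 − (V₁/V₂)^(γ−1))/(γ−1) → W_b/(P₁V₁) = 0.8687.
W_a / W_b = 1.067 / 0.8687 = 1.229.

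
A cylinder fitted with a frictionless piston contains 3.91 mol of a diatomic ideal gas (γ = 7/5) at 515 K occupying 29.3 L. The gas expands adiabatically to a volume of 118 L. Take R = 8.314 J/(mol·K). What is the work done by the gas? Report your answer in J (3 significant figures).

Adiabatic: TV^(γ−1) = const with γ = 7/5.
T₂ = T₁ (V₁/V₂)^(γ−1) = 515 × (29.3/118)^0.4 = 515 × 0.5728 = 295 K.
W_by = nCᵥ(T₁ − T₂) = (3.91)(20.79)(515 − 295) = 17880 J.

W ≈ 17900 J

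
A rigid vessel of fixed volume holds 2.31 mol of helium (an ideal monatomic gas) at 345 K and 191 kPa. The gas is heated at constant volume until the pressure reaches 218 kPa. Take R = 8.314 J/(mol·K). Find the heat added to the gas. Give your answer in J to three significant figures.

Constant volume ⇒ W = 0, so Q = ΔU = nCᵥΔT with Cᵥ = 3R/2 = 12.47 J/(mol·K).
At constant V, T₂/T₁ = P₂/P₁ ⇒ ΔT = T₁(P₂/P₁ − 1) = 345·(218/191 − 1) = 48.77 K.
ΔU = (2.31)(12.47)(48.77) = 1405 J.

Q ≈ 1400 J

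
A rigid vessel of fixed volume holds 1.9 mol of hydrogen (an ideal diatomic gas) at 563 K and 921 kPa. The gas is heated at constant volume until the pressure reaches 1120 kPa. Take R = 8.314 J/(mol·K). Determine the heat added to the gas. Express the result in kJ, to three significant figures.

Q ≈ 4.80 kJ

Constant volume ⇒ W = 0, so Q = ΔU = nCᵥΔT with Cᵥ = 5R/2 = 20.79 J/(mol·K).
At constant V, T₂/T₁ = P₂/P₁ ⇒ ΔT = T₁(P₂/P₁ − 1) = 563·(1120/921 − 1) = 121.6 K.
ΔU = (1.9)(20.79)(121.6) = 4804 J.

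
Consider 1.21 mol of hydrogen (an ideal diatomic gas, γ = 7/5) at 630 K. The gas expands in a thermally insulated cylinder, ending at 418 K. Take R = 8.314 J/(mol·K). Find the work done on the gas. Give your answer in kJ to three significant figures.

W ≈ -5.33 kJ

Adiabatic ⇒ Q = 0, so W_by = −ΔU = nCᵥ(T₁ − T₂).
Cᵥ = 5R/2 = 20.79 J/(mol·K).
W = (1.21)(20.79)(630 − 418) = 5332 J.
Work on gas = −W_by = -5332 J.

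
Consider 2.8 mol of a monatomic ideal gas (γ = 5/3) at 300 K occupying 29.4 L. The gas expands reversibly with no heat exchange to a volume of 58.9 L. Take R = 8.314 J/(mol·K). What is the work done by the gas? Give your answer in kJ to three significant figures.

W ≈ 3.88 kJ

Adiabatic: TV^(γ−1) = const with γ = 5/3.
T₂ = T₁ (V₁/V₂)^(γ−1) = 300 × (29.4/58.9)^0.667 = 300 × 0.6292 = 188.8 K.
W_by = nCᵥ(T₁ − T₂) = (2.8)(12.47)(300 − 188.8) = 3884 J.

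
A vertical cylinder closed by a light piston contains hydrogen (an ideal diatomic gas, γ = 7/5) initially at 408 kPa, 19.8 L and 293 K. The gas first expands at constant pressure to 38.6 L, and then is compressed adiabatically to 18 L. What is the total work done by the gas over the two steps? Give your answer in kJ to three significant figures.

W_total ≈ -6.38 kJ

Step 1 (isobaric): W = PΔV = (408 kPa)(38.6 − 19.8 L) = 7670 J.
After step 1: P = 408 kPa, V = 38.6 L, T = 571.2 K.
Step 2 (adiabatic): W = (P₁V₁ − P₂V₂)/(γ−1) = (15749 − 21368)/0.4 = -14049 J.
W_total = 7670 − 14049 = -6379 J.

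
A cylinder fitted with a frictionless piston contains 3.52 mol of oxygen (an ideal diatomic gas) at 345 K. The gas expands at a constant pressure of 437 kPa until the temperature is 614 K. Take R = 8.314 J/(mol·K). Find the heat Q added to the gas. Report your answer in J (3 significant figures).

Q ≈ 27600 J

Isobaric: W = nRΔT = (3.52)(8.314)(269) = 7872 J.
ΔU = nCᵥΔT with Cᵥ = 5R/2: ΔU = (3.52)(20.79)(269) = 19681 J.
Q = ΔU + W = 19681 + 7872 = 27553 J.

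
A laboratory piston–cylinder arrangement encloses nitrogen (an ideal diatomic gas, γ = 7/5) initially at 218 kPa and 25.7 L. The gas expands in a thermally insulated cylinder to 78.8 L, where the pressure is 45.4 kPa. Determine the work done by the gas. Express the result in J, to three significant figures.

W ≈ 5060 J

Adiabatic: W = (P₁V₁ − P₂V₂)/(γ − 1) with γ = 7/5.
P₁V₁ = 5603 J, P₂V₂ = 3578 J.
W = (5603 − 3578) / 0.4 = 5063 J.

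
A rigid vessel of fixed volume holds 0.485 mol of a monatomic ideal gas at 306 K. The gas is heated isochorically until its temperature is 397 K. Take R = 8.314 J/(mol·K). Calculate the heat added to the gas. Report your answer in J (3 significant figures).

Constant volume ⇒ W = 0, so Q = ΔU = nCᵥΔT with Cᵥ = 3R/2 = 12.47 J/(mol·K).
ΔU = (0.485)(12.47)(397 − 306) = 550.4 J.

Q ≈ 550 J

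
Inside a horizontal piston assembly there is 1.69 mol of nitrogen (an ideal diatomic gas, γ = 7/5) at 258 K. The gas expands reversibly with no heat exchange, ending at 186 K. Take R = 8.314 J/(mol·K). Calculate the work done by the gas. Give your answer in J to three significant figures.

W ≈ 2530 J

Adiabatic ⇒ Q = 0, so W_by = −ΔU = nCᵥ(T₁ − T₂).
Cᵥ = 5R/2 = 20.79 J/(mol·K).
W = (1.69)(20.79)(258 − 186) = 2529 J.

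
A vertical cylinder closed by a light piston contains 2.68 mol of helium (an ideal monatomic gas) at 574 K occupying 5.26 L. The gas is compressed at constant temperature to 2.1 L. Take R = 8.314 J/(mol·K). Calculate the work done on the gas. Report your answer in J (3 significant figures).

Isothermal: W = nRT ln(V₂/V₁).
W = (2.68)(8.314)(574) × ln(2.1/5.26)
  = 12790 × -0.9182
W_by_gas = -11743 J; work on gas = −W_by = 11743 J.

W ≈ 11700 J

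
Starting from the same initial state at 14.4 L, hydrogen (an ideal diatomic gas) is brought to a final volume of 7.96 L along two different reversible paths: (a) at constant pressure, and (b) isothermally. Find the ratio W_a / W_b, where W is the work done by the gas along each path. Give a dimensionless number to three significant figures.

Path (a) isobaric: W = P₁(V₂ − V₁) → W_a/(P₁V₁) = -0.4472.
Path (b) isothermal: W = P₁V₁ ln(V₂/V₁) → W_b/(P₁V₁) = -0.5928.
W_a / W_b = -0.4472 / -0.5928 = 0.7544.

W_a / W_b ≈ 0.754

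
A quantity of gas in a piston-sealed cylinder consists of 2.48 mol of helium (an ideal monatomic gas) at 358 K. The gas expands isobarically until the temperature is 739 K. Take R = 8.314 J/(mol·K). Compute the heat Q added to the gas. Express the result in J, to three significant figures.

Isobaric: W = nRΔT = (2.48)(8.314)(381) = 7856 J.
ΔU = nCᵥΔT with Cᵥ = 3R/2: ΔU = (2.48)(12.47)(381) = 11784 J.
Q = ΔU + W = 11784 + 7856 = 19639 J.

Q ≈ 19600 J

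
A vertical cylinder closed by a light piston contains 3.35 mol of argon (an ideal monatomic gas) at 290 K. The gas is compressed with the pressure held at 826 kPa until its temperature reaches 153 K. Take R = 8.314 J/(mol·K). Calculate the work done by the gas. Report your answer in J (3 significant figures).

W ≈ -3820 J

Isobaric: W = P ΔV = nR ΔT.
W = (3.35)(8.314)(153 − 290) = -3816 J.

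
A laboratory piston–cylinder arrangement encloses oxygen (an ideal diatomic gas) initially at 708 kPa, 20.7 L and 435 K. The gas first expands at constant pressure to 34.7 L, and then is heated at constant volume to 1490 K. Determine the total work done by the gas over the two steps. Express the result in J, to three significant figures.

Step 1 (isobaric): W = PΔV = (708 kPa)(34.7 − 20.7 L) = 9912 J.
Step 2 (isochoric): W = 0 (constant volume).
W_total = 9912 + 0 = 9912 J.

W_total ≈ 9910 J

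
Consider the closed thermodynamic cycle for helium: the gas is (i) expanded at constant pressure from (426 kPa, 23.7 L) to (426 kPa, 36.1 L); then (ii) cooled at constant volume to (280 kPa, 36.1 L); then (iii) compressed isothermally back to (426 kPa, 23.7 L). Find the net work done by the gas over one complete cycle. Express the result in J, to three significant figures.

Leg (i): W = PΔV = (426)(36.1 − 23.7) = 5282 J.
Leg (ii): W = 0.
Leg (iii): W = PᵢVᵢ ln(V_f/Vᵢ) = (10108) ln(23.7/36.1) = -4254 J.
W_net = 5282 − 4254 = 1029 J.

W_net ≈ 1030 J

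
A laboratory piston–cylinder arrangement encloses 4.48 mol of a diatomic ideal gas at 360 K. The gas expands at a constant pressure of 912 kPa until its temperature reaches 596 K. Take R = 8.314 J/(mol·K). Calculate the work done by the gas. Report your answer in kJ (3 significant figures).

Isobaric: W = P ΔV = nR ΔT.
W = (4.48)(8.314)(596 − 360) = 8790 J.

W ≈ 8.79 kJ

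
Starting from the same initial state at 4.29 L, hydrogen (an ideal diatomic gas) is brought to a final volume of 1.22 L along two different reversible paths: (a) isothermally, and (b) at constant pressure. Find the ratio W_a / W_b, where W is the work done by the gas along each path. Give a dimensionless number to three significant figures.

W_a / W_b ≈ 1.76

Path (a) isothermal: W = P₁V₁ ln(V₂/V₁) → W_a/(P₁V₁) = -1.257.
Path (b) isobaric: W = P₁(V₂ − V₁) → W_b/(P₁V₁) = -0.7156.
W_a / W_b = -1.257 / -0.7156 = 1.757.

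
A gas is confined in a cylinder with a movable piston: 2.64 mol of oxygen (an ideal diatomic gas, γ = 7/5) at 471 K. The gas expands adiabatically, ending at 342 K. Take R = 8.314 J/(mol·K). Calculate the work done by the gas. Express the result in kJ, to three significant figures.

Adiabatic ⇒ Q = 0, so W_by = −ΔU = nCᵥ(T₁ − T₂).
Cᵥ = 5R/2 = 20.79 J/(mol·K).
W = (2.64)(20.79)(471 − 342) = 7079 J.

W ≈ 7.08 kJ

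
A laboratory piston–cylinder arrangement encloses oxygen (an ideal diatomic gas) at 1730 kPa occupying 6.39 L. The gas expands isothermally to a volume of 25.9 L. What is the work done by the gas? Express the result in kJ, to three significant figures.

Isothermal: W = nRT ln(V₂/V₁) = P₁V₁ ln(V₂/V₁).
P₁V₁ = (1730 kPa)(6.39 L) = 11055 J.
W = 11055 × ln(25.9/6.39) = 11055 × 1.4
W_by_gas = 15471 J.

W ≈ 15.5 kJ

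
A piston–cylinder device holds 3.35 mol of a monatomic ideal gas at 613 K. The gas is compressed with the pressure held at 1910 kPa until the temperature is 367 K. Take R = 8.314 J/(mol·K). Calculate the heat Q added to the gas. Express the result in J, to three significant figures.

Q ≈ -17100 J

Isobaric: W = nRΔT = (3.35)(8.314)(-246) = -6852 J.
ΔU = nCᵥΔT with Cᵥ = 3R/2: ΔU = (3.35)(12.47)(-246) = -10277 J.
Q = ΔU + W = -10277 − 6852 = -17129 J.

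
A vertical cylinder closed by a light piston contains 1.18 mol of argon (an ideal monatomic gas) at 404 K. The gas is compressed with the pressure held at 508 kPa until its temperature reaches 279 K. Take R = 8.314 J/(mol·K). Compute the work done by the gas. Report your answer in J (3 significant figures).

W ≈ -1230 J

Isobaric: W = P ΔV = nR ΔT.
W = (1.18)(8.314)(279 − 404) = -1226 J.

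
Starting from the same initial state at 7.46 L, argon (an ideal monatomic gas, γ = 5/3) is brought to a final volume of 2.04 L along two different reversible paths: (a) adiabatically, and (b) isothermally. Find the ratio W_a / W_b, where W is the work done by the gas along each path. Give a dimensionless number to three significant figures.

W_a / W_b ≈ 1.59

Path (a) adiabatic: W = P₁V₁(1 − (V₁/V₂)^(γ−1))/(γ−1) → W_a/(P₁V₁) = -2.06.
Path (b) isothermal: W = P₁V₁ ln(V₂/V₁) → W_b/(P₁V₁) = -1.297.
W_a / W_b = -2.06 / -1.297 = 1.589.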